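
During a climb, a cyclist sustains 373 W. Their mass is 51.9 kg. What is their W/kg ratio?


Power-to-weight = 373 W / 51.9 kg
= 7.187 W/kg

7.187 W/kg


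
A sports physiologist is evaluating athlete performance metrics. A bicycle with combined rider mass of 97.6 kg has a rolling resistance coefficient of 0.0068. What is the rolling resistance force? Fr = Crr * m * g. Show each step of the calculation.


Fr = 0.0068 * 97.6 * 9.81
= 0.66368 * 9.81
= 6.511 N

6.511 N


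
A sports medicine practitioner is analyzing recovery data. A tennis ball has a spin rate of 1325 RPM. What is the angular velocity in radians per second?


Convert RPM to rad/s: multiply by 2*pi and divide by 60
omega = 1325 * 2 * pi / 60
= 138.754 rad/s

138.754 rad/s


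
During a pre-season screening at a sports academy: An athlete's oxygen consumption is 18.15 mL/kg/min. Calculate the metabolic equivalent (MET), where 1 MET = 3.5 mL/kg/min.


MET = VO2 / 3.5
= 18.15 / 3.5
= 5.19 METs

5.19 METs


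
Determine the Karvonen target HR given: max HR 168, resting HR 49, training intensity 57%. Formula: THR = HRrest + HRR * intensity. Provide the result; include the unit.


HRR = HRmax - HRrest = 168 - 49 = 119
THR = 49 + 119 * 0.57
= 116.83 bpm

116.83 bpm


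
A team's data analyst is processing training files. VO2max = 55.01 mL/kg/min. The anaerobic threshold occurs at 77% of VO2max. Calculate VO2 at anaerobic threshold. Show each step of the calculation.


AT fraction = 77 / 100 = 0.77
AT VO2 = 55.01 * 0.77
= 42.36 mL/kg/min

42.36 mL/kg/min


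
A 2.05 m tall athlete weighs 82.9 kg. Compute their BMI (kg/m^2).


height^2 = 4.2025 m^2
BMI = 82.9 / 4.2025 = 19.73 kg/m^2

19.73 kg/m^2


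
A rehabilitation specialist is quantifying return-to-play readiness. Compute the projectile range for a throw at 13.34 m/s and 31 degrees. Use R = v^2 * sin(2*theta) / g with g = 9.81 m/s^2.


Two times the angle = 62 degrees
sin(62) = 0.882948
R = 177.9556 * 0.882948 / 9.81 = 16.017 m

16.017 m


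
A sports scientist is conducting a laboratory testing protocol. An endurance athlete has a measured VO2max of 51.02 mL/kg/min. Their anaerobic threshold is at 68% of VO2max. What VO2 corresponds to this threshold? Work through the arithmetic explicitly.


Anaerobic threshold VO2 = VO2max * 68%
= 51.02 * 0.68
= 34.69 mL/kg/min

34.69 mL/kg/min


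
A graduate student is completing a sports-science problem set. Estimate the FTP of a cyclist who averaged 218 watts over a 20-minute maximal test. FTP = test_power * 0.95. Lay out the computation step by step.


FTP = 218 * 0.95 = 207.1 W

207.1 W


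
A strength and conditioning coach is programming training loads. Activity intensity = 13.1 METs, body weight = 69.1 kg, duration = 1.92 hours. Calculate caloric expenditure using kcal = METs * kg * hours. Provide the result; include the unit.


kcal = 13.1 * 69.1 * 1.92
= 905.21 * 1.92
= 1738.0 kcal

1738.0 kcal


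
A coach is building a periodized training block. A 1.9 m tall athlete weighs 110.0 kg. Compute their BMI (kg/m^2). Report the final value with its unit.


height^2 = 3.61 m^2
BMI = 110.0 / 3.61 = 30.47 kg/m^2

30.47 kg/m^2


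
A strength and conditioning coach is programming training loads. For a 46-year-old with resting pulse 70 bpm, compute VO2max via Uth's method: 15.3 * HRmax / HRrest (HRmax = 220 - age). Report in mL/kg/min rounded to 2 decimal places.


Step 1: HRmax = 220 - 46 = 174 bpm
Step 2: Ratio = 174 / 70 = 2.4857
Step 3: VO2max = 15.3 * 2.4857 = 38.03 mL/kg/min

38.03 mL/kg/min


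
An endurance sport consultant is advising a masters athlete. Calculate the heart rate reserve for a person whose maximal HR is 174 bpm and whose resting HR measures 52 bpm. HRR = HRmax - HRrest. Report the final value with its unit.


HRmax = 174 bpm
HRrest = 52 bpm
HRR = 174 - 52 = 122 bpm

122 bpm


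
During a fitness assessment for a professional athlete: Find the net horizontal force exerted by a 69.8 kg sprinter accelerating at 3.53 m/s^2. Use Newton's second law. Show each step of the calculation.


Newton's second law: F = m * a
F = 69.8 * 3.53 = 246.39 N

246.39 N


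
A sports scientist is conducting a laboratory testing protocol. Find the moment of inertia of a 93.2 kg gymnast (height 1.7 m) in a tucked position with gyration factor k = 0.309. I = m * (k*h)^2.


Radius of gyration = 0.309 * 1.7 = 0.5253 m
I = 93.2 * 0.5253^2
= 93.2 * 0.27594
= 25.718 kg*m^2

25.718 kg*m^2


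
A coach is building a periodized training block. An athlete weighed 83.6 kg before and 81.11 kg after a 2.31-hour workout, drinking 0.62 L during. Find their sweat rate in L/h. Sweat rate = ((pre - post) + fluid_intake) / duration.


Body mass change = 2.49 kg
Total sweat loss = 2.49 + 0.62 = 3.11 L
Rate = 3.11 / 2.31 = 1.346 L/h

1.346 L/h


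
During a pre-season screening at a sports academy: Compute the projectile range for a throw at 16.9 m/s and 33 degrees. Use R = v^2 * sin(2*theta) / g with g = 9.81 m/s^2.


Two times the angle = 66 degrees
sin(66) = 0.913545
R = 285.61 * 0.913545 / 9.81 = 26.597 m

26.597 m


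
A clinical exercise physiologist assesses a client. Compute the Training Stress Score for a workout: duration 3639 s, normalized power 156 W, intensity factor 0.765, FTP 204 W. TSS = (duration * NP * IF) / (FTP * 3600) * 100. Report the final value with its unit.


Product = 3639 * 156 * 0.765 = 434278.26
Base = 204 * 3600 = 734400
TSS = 434278.26 / 734400 * 100 = 59.13

59.13 TSS


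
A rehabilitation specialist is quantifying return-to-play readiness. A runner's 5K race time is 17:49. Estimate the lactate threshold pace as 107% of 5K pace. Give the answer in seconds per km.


Total race time = 17*60 + 49 = 1069 seconds
5K pace = 1069 / 5 = 213.8 sec/km
LT pace = 213.8 * 1.07 = 228.77 sec/km

228.77 s/km


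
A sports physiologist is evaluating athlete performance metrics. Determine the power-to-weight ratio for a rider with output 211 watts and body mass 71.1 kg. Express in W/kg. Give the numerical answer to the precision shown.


P/W = 211 / 71.1 = 2.968 W/kg

2.968 W/kg


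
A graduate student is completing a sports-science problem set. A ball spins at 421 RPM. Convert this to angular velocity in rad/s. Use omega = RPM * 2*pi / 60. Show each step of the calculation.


omega = 421 * 2 * pi / 60
= 421 * 6.28318531 / 60
= 2645.221 / 60
= 44.087 rad/s

44.087 rad/s


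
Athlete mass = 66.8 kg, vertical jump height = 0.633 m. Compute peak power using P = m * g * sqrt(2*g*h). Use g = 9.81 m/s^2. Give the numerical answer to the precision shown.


sqrt(2 * 9.81 * 0.633) = sqrt(12.41946) = 3.524125 m/s
P = 66.8 * 9.81 * 3.524125
= 2309.39 W

2309.39 W


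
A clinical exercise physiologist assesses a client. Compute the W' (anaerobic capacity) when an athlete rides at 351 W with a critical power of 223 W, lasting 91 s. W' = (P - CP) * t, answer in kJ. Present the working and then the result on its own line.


Above-CP power = 128 W
Duration = 91 s
W' = 128 * 91 = 11648 J
Convert: 11648 / 1000 = 11.648 kJ

11.648 kJ


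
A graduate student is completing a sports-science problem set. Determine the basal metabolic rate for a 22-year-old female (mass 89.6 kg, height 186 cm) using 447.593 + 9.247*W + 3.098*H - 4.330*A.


BMR = 447.593 + 9.247*89.6 + 3.098*186 - 4.330*22
= 1757.09 kcal/day

1757.09 kcal/day


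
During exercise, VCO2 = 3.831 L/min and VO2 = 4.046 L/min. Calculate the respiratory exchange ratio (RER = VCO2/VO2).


RER = VCO2 / VO2
= 3.831 / 4.046
= 0.9469

0.9469


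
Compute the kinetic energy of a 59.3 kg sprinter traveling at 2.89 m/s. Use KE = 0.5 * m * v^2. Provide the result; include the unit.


Velocity squared = 8.3521
KE = 0.5 * 59.3 * 8.3521 = 247.64 J

247.64 J


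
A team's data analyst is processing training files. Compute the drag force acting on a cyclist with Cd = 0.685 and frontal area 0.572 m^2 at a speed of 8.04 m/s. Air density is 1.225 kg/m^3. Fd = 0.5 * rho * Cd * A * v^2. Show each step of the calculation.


Step 1: v^2 = 64.6416
Step 2: Fd = 0.5 * 1.225 * 0.685 * 0.572 * 64.6416
= 15.513 N

15.513 N


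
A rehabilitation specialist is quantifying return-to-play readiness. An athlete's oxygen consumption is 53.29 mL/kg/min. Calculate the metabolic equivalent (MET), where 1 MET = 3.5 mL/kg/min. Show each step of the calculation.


MET = VO2 / 3.5
= 53.29 / 3.5
= 15.23 METs

15.23 METs


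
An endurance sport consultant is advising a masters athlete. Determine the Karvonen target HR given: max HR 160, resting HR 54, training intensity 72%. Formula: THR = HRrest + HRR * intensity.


HRR = HRmax - HRrest = 160 - 54 = 106
THR = 54 + 106 * 0.72
= 130.32 bpm

130.32 bpm


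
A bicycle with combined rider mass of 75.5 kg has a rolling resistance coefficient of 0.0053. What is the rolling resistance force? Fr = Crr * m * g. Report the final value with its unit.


Fr = 0.0053 * 75.5 * 9.81
= 0.40015 * 9.81
= 3.925 N

3.925 N


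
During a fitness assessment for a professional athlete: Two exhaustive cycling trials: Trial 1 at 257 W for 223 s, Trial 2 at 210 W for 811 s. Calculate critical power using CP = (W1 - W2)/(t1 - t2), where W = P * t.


W1 = 257 * 223 = 57311 J
W2 = 210 * 811 = 170310 J
CP = (57311 - 170310) / (223 - 811)
= -112999 / -588
= 192.18 W

192.18 W


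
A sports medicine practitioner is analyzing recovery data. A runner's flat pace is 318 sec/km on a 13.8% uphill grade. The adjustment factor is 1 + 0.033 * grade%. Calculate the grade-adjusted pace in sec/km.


Factor = 1 + 0.033 * 13.8 = 1.4554
Adjusted pace = 318 * 1.4554
= 462.82 sec/km

462.82 s/km


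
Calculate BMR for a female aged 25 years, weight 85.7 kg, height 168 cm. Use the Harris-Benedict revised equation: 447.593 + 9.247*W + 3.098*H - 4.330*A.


Substituting values:
W term = 9.247 * 85.7 = 792.4679
H term = 3.098 * 168 = 520.464
A term = 4.330 * 25 = 108.25
BMR = 1652.27 kcal/day

1652.27 kcal/day


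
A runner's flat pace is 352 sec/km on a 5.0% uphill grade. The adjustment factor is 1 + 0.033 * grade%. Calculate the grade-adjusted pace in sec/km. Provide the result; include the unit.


Factor = 1 + 0.033 * 5.0 = 1.165
Adjusted pace = 352 * 1.165
= 410.08 sec/km

410.08 s/km


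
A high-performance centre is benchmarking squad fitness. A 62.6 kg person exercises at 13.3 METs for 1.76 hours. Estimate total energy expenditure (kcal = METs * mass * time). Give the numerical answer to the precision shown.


Energy = METs * mass(kg) * time(h)
= 13.3 * 62.6 * 1.76
= 1465.34 kcal

1465.34 kcal


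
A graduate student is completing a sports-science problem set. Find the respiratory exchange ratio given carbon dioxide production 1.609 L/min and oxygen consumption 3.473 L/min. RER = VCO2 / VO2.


VCO2 = 1.609 L/min
VO2 = 3.473 L/min
RER = 1.609 / 3.473 = 0.4633

0.4633


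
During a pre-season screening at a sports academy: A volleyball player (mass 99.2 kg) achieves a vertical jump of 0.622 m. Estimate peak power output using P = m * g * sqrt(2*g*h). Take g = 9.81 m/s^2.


2 * g * h = 2 * 9.81 * 0.622 = 12.20364
sqrt(12.20364) = 3.493371 m/s
P = 99.2 * 9.81 * 3.493371 = 3399.58 W

3399.58 W


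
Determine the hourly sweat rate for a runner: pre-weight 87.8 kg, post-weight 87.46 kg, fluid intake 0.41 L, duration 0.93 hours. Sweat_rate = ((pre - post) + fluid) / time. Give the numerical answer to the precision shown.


Mass lost = 87.8 - 87.46 = 0.34 kg
Add fluid consumed: 0.34 + 0.41 = 0.75 L total sweat
Sweat rate = 0.75 / 0.93 = 0.806 L/h

0.806 L/h


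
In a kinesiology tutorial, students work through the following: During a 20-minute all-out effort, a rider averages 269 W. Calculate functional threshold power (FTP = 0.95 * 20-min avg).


FTP = 0.95 * 269
= 255.55 W

255.55 W


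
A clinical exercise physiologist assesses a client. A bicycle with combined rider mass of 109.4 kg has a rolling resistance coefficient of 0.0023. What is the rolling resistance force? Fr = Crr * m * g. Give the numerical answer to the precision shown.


Fr = 0.0023 * 109.4 * 9.81
= 0.25162 * 9.81
= 2.468 N

2.468 N


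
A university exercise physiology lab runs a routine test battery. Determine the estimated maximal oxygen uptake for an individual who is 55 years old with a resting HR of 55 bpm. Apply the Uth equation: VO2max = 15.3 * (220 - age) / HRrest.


HRmax = 220 - 55 = 165
VO2max = 15.3 * (165 / 55)
= 15.3 * 3.0
= 45.9 mL/kg/min

45.9 mL/kg/min


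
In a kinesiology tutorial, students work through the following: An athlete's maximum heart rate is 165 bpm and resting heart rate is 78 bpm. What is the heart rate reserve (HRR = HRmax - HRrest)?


HRR = HRmax - HRrest
= 165 - 78
= 87 bpm

87 bpm


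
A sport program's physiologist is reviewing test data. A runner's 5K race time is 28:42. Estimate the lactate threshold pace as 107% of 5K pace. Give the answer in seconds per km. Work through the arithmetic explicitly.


Total race time = 28*60 + 42 = 1722 seconds
5K pace = 1722 / 5 = 344.4 sec/km
LT pace = 344.4 * 1.07 = 368.51 sec/km

368.51 s/km


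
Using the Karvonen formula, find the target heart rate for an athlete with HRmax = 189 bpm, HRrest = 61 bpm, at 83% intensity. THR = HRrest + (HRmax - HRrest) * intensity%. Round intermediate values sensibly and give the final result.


HRR = 189 - 61 = 128
THR = 61 + 128 * 0.83
= 61 + 106.24
= 167.24 bpm

167.24 bpm


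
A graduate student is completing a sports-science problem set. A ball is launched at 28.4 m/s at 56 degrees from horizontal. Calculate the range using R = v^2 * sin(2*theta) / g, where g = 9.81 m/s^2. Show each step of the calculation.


sin(2 * 56) = sin(112) = 0.927184
v^2 = 28.4^2 = 806.56
R = 806.56 * 0.927184 / 9.81
= 76.231 m

76.231 m


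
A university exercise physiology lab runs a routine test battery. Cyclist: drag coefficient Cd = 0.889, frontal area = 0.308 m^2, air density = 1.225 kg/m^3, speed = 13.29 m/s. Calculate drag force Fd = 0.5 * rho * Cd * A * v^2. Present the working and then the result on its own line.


v^2 = 13.29^2 = 176.6241
Fd = 0.5 * 1.225 * 0.889 * 0.308 * 176.6241
= 29.622 N

29.622 N


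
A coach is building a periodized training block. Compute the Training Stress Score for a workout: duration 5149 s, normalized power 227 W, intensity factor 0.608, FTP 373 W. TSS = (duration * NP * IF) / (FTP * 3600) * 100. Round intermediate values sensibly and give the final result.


Product = 5149 * 227 * 0.608 = 710644.384
Base = 373 * 3600 = 1342800
TSS = 710644.384 / 1342800 * 100 = 52.92

52.92 TSS


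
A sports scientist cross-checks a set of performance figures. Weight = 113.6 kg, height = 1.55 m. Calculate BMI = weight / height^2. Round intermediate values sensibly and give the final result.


height^2 = 1.55^2 = 2.4025
BMI = 113.6 / 2.4025 = 47.28 kg/m^2

47.28 kg/m^2


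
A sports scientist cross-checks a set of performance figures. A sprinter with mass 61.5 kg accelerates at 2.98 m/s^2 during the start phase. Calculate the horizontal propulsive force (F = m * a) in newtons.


F = m * a
= 61.5 * 2.98
= 183.27 N

183.27 N


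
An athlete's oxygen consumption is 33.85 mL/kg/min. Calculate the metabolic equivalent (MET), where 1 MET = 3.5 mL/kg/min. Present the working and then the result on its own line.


MET = VO2 / 3.5
= 33.85 / 3.5
= 9.67 METs

9.67 METs


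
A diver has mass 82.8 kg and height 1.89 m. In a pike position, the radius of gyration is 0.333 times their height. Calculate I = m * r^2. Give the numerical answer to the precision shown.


r = 0.333 * 1.89 = 0.62937 m
I = m * r^2 = 82.8 * 0.396107 = 32.798 kg*m^2

32.798 kg*m^2


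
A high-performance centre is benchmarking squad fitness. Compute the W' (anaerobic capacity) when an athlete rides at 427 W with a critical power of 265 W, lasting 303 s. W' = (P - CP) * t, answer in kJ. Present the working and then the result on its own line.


Above-CP power = 162 W
Duration = 303 s
W' = 162 * 303 = 49086 J
Convert: 49086 / 1000 = 49.086 kJ

49.086 kJ


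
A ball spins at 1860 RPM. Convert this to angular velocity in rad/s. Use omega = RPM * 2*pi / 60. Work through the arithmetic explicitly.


omega = 1860 * 2 * pi / 60
= 1860 * 6.28318531 / 60
= 11686.725 / 60
= 194.779 rad/s

194.779 rad/s


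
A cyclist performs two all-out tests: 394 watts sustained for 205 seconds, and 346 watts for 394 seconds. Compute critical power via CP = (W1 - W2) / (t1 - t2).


W1 = P1 * t1 = 394 * 205 = 80770 J
W2 = P2 * t2 = 346 * 394 = 136324 J
CP = (80770 - 136324) / (205 - 394)
= 293.94 W

293.94 W


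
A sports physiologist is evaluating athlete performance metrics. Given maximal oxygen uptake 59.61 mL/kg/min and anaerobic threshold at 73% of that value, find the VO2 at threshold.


Percentage as decimal = 0.73
VO2 at AT = 59.61 * 0.73 = 43.52 mL/kg/min

43.52 mL/kg/min


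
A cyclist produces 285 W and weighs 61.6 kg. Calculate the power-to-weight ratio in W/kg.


P/W = power / mass
= 285 / 61.6
= 4.627 W/kg

4.627 W/kg


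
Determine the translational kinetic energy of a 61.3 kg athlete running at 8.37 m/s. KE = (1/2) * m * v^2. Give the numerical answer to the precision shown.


KE = 0.5 * m * v^2
= 0.5 * 61.3 * 8.37^2
= 0.5 * 61.3 * 70.0569
= 2147.24 J

2147.24 J


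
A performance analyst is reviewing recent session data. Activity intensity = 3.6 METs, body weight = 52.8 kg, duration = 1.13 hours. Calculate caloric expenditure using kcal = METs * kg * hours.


kcal = 3.6 * 52.8 * 1.13
= 190.08 * 1.13
= 214.79 kcal

214.79 kcal


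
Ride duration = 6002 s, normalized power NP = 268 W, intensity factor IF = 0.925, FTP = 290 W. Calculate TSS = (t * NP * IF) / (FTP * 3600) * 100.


Numerator = 6002 * 268 * 0.925 = 1487895.8
Denominator = 290 * 3600 = 1044000
TSS = 1487895.8 / 1044000 * 100
= 142.52

142.52 TSS


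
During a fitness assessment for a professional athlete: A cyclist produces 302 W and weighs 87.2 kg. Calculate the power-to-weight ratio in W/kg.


P/W = power / mass
= 302 / 87.2
= 3.463 W/kg

3.463 W/kg


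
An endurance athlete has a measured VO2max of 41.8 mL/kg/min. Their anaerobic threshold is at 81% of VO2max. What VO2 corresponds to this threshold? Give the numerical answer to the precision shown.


Anaerobic threshold VO2 = VO2max * 81%
= 41.8 * 0.81
= 33.86 mL/kg/min

33.86 mL/kg/min


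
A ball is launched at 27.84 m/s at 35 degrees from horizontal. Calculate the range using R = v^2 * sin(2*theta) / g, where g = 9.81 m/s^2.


sin(2 * 35) = sin(70) = 0.939693
v^2 = 27.84^2 = 775.0656
R = 775.0656 * 0.939693 / 9.81
= 74.243 m

74.243 m


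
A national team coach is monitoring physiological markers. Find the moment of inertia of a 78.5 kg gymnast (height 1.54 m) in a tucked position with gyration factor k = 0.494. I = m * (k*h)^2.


Radius of gyration = 0.494 * 1.54 = 0.76076 m
I = 78.5 * 0.76076^2
= 78.5 * 0.578756
= 45.432 kg*m^2

45.432 kg*m^2


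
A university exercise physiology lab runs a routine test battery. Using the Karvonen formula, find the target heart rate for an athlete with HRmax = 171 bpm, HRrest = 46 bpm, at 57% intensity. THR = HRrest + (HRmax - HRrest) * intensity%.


HRR = 171 - 46 = 125
THR = 46 + 125 * 0.57
= 46 + 71.25
= 117.25 bpm

117.25 bpm


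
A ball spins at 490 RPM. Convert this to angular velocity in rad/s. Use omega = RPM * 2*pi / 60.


omega = 490 * 2 * pi / 60
= 490 * 6.28318531 / 60
= 3078.761 / 60
= 51.313 rad/s

51.313 rad/s


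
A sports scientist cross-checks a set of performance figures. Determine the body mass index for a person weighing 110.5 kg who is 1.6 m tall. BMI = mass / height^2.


BMI = mass / height^2
= 110.5 / 1.6^2
= 110.5 / 2.56
= 43.16 kg/m^2

43.16 kg/m^2


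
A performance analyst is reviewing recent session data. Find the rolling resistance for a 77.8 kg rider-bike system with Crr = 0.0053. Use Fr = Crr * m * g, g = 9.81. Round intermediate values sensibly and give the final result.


m * g = 77.8 * 9.81 = 763.218 N
Fr = 0.0053 * 763.218 = 4.045 N

4.045 N


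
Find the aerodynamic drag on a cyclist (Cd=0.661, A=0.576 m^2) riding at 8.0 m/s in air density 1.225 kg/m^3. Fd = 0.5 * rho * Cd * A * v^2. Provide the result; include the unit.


Fd = 0.5 * 1.225 * 0.661 * 0.576 * 8.0^2
= 0.5 * 1.225 * 0.661 * 0.576 * 64.0
= 14.925 N

14.925 N


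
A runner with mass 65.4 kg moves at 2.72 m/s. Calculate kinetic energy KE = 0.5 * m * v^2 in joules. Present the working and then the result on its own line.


v^2 = 2.72^2 = 7.3984
KE = 0.5 * 65.4 * 7.3984
= 241.93 J

241.93 J


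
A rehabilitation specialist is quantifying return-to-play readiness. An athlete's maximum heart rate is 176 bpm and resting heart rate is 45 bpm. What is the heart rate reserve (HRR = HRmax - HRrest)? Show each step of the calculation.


HRR = HRmax - HRrest
= 176 - 45
= 131 bpm

131 bpm


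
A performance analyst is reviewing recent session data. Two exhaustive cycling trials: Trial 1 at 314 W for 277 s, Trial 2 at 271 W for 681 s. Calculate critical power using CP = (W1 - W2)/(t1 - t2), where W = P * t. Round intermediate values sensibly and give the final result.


W1 = 314 * 277 = 86978 J
W2 = 271 * 681 = 184551 J
CP = (86978 - 184551) / (277 - 681)
= -97573 / -404
= 241.52 W

241.52 W


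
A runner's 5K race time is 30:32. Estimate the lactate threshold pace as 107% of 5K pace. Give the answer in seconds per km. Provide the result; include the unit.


Total race time = 30*60 + 32 = 1832 seconds
5K pace = 1832 / 5 = 366.4 sec/km
LT pace = 366.4 * 1.07 = 392.05 sec/km

392.05 s/km


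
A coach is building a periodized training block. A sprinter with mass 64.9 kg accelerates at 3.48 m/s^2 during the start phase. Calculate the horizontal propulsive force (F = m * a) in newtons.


F = m * a
= 64.9 * 3.48
= 225.85 N

225.85 N


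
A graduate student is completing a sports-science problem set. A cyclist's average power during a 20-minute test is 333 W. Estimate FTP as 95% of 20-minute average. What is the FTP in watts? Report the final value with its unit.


FTP = 20-min power * 0.95
= 333 * 0.95
= 316.35 W

316.35 W


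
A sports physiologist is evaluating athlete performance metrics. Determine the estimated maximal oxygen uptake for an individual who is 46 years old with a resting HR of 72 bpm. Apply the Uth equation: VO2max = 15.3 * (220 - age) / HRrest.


HRmax = 220 - 46 = 174
VO2max = 15.3 * (174 / 72)
= 15.3 * 2.4167
= 36.98 mL/kg/min

36.98 mL/kg/min


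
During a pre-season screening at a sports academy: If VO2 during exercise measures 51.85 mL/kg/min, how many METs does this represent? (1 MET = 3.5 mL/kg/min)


METs = VO2 / 3.5 = 51.85 / 3.5 = 14.81

14.81 METs


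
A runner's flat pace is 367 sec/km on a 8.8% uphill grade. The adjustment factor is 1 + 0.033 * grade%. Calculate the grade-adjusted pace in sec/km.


Factor = 1 + 0.033 * 8.8 = 1.2904
Adjusted pace = 367 * 1.2904
= 473.58 sec/km

473.58 s/km


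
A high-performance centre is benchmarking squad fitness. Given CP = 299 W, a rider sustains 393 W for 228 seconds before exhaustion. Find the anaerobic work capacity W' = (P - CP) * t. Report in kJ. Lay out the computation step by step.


Excess power = 393 - 299 = 94 W
Work above CP = 94 * 228 = 21432 J
W' = 21.432 kJ

21.432 kJ


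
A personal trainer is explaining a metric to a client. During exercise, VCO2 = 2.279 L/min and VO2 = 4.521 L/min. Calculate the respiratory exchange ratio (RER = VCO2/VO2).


RER = VCO2 / VO2
= 2.279 / 4.521
= 0.5041

0.5041


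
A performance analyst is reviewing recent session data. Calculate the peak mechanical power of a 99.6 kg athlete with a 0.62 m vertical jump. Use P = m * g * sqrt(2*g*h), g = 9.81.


First, sqrt(2gh) = sqrt(2 * 9.81 * 0.62)
= sqrt(12.1644) = 3.48775 m/s
Power = 99.6 * 9.81 * 3.48775 = 3407.8 W

3407.8 W


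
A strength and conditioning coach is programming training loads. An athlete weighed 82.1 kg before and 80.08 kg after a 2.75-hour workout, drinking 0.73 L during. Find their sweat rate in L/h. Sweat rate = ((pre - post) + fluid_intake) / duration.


Body mass change = 2.02 kg
Total sweat loss = 2.02 + 0.73 = 2.75 L
Rate = 2.75 / 2.75 = 1.0 L/h

1.0 L/h


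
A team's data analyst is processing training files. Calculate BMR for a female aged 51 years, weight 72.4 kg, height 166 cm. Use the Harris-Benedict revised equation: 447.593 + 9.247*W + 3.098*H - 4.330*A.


Substituting values:
W term = 9.247 * 72.4 = 669.4828
H term = 3.098 * 166 = 514.268
A term = 4.330 * 51 = 220.83
BMR = 1410.51 kcal/day

1410.51 kcal/day


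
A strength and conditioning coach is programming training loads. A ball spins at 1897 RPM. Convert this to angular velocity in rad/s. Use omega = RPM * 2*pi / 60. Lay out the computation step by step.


omega = 1897 * 2 * pi / 60
= 1897 * 6.28318531 / 60
= 11919.203 / 60
= 198.653 rad/s

198.653 rad/s


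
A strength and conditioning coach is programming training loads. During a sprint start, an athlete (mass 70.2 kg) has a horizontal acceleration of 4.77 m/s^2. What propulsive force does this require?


Propulsive force = mass * acceleration
= 70.2 kg * 4.77 m/s^2
= 334.85 N

334.85 N


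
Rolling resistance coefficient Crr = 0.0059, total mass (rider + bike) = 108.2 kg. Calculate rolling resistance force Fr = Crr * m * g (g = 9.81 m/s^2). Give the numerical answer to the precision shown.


Fr = Crr * m * g
= 0.0059 * 108.2 * 9.81
= 6.263 N

6.263 N


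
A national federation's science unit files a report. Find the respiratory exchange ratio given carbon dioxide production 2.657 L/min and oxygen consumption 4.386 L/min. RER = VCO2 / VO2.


VCO2 = 2.657 L/min
VO2 = 4.386 L/min
RER = 2.657 / 4.386 = 0.6058

0.6058


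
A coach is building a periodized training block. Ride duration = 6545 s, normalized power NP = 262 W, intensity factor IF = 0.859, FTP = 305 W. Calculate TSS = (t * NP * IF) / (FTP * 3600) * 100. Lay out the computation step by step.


Numerator = 6545 * 262 * 0.859 = 1473004.61
Denominator = 305 * 3600 = 1098000
TSS = 1473004.61 / 1098000 * 100
= 134.15

134.15 TSS


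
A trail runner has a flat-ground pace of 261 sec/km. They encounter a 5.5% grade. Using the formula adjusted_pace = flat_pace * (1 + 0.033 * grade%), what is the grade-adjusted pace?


Grade factor = 1 + 0.033 * 5.5 = 1.1815
Adjusted = 261 * 1.1815 = 308.37 sec/km

308.37 s/km


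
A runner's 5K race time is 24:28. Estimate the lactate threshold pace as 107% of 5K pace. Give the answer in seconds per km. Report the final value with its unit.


Total race time = 24*60 + 28 = 1468 seconds
5K pace = 1468 / 5 = 293.6 sec/km
LT pace = 293.6 * 1.07 = 314.15 sec/km

314.15 s/km


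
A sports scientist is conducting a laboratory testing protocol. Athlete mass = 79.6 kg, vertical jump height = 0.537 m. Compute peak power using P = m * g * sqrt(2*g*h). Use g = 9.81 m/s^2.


sqrt(2 * 9.81 * 0.537) = sqrt(10.53594) = 3.245911 m/s
P = 79.6 * 9.81 * 3.245911
= 2534.65 W

2534.65 W


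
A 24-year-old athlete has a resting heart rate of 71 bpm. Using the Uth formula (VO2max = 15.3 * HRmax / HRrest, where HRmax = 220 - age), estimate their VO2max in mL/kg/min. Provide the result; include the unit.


HRmax = 220 - 24 = 196 bpm
Ratio = HRmax / HRrest = 196 / 71 = 2.7606
VO2max = 15.3 * 2.7606 = 42.24 mL/kg/min

42.24 mL/kg/min


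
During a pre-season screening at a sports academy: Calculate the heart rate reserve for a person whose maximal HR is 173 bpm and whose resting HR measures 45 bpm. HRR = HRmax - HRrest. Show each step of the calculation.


HRmax = 173 bpm
HRrest = 45 bpm
HRR = 173 - 45 = 128 bpm

128 bpm


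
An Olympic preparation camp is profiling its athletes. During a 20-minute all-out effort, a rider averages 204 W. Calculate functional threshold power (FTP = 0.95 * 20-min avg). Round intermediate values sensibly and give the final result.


FTP = 0.95 * 204
= 193.8 W

193.8 W


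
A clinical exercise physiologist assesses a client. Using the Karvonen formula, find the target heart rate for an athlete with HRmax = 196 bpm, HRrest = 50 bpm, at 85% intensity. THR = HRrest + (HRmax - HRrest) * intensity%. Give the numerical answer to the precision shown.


HRR = 196 - 50 = 146
THR = 50 + 146 * 0.85
= 50 + 124.1
= 174.1 bpm

174.1 bpm


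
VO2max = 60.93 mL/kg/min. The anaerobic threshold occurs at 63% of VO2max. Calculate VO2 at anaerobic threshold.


AT fraction = 63 / 100 = 0.63
AT VO2 = 60.93 * 0.63
= 38.39 mL/kg/min

38.39 mL/kg/min


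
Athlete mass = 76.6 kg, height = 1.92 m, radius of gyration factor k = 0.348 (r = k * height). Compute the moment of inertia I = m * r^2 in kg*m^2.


r = k * height = 0.348 * 1.92 = 0.66816 m
r^2 = 0.66816^2 = 0.446438
I = 76.6 * 0.446438 = 34.197 kg*m^2

34.197 kg*m^2


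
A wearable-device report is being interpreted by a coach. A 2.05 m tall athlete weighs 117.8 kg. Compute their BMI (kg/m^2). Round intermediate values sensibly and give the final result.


height^2 = 4.2025 m^2
BMI = 117.8 / 4.2025 = 28.03 kg/m^2

28.03 kg/m^2


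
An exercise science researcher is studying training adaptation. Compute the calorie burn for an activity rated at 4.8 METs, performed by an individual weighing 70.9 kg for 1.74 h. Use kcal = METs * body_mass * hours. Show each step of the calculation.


Product of METs and mass = 4.8 * 70.9 = 340.32
Total kcal = 340.32 * 1.74 = 592.16 kcal

592.16 kcal


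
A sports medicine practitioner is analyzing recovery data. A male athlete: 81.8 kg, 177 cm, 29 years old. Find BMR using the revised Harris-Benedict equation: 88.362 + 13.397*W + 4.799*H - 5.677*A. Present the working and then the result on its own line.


Intercept = 88.362
Weight contribution = 13.397 * 81.8 = 1095.8746
Height contribution = 4.799 * 177 = 849.423
Age contribution = 5.677 * 29 = 164.633
BMR = 88.362 + 1095.8746 + 849.423 - 164.633
= 1869.03 kcal/day

1869.03 kcal/day


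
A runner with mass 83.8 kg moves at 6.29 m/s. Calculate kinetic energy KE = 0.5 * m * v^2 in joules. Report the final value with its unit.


v^2 = 6.29^2 = 39.5641
KE = 0.5 * 83.8 * 39.5641
= 1657.74 J

1657.74 J


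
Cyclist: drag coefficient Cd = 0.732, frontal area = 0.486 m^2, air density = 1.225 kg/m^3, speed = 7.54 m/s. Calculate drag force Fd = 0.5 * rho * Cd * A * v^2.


v^2 = 7.54^2 = 56.8516
Fd = 0.5 * 1.225 * 0.732 * 0.486 * 56.8516
= 12.388 N

12.388 N


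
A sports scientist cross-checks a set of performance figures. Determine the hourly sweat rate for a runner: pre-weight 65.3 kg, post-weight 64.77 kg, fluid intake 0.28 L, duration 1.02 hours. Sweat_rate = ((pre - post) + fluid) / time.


Mass lost = 65.3 - 64.77 = 0.53 kg
Add fluid consumed: 0.53 + 0.28 = 0.81 L total sweat
Sweat rate = 0.81 / 1.02 = 0.794 L/h

0.794 L/h


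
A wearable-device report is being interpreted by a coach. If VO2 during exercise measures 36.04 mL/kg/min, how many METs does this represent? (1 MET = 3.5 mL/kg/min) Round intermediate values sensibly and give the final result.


METs = VO2 / 3.5 = 36.04 / 3.5 = 10.3

10.3 METs


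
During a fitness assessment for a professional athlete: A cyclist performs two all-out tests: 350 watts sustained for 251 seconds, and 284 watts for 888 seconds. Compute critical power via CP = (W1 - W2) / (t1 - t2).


W1 = P1 * t1 = 350 * 251 = 87850 J
W2 = P2 * t2 = 284 * 888 = 252192 J
CP = (87850 - 252192) / (251 - 888)
= 257.99 W

257.99 W


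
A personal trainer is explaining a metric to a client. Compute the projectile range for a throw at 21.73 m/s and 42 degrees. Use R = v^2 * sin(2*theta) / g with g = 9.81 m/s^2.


Two times the angle = 84 degrees
sin(84) = 0.994522
R = 472.1929 * 0.994522 / 9.81 = 47.87 m

47.87 m


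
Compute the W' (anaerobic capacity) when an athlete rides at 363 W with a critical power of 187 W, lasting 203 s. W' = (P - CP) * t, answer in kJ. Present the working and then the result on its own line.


Above-CP power = 176 W
Duration = 203 s
W' = 176 * 203 = 35728 J
Convert: 35728 / 1000 = 35.728 kJ

35.728 kJ


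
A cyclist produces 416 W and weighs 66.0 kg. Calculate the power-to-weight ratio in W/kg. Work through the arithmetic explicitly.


P/W = power / mass
= 416 / 66.0
= 6.303 W/kg

6.303 W/kg


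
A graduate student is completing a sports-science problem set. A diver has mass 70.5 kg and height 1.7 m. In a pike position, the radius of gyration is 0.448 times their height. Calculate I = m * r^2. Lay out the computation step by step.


r = 0.448 * 1.7 = 0.7616 m
I = m * r^2 = 70.5 * 0.580035 = 40.892 kg*m^2

40.892 kg*m^2


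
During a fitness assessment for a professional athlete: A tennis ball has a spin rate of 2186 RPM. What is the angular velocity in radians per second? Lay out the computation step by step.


Convert RPM to rad/s: multiply by 2*pi and divide by 60
omega = 2186 * 2 * pi / 60
= 228.917 rad/s

228.917 rad/s


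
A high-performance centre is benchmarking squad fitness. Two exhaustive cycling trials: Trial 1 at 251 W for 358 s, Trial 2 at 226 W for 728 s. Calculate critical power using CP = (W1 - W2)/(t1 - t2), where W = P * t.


W1 = 251 * 358 = 89858 J
W2 = 226 * 728 = 164528 J
CP = (89858 - 164528) / (358 - 728)
= -74670 / -370
= 201.81 W

201.81 W


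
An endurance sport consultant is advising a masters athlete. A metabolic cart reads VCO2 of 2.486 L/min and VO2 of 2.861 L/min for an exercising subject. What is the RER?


RER = VCO2 / VO2 = 2.486 / 2.861 = 0.8689

0.8689


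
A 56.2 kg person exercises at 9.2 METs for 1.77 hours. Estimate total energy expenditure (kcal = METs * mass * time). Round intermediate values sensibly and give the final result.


Energy = METs * mass(kg) * time(h)
= 9.2 * 56.2 * 1.77
= 915.16 kcal

915.16 kcal


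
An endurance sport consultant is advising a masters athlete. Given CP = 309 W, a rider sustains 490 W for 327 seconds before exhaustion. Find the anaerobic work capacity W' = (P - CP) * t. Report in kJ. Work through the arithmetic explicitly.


Excess power = 490 - 309 = 181 W
Work above CP = 181 * 327 = 59187 J
W' = 59.187 kJ

59.187 kJ


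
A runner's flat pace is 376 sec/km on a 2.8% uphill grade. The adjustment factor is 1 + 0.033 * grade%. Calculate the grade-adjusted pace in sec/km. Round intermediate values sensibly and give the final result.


Factor = 1 + 0.033 * 2.8 = 1.0924
Adjusted pace = 376 * 1.0924
= 410.74 sec/km

410.74 s/km


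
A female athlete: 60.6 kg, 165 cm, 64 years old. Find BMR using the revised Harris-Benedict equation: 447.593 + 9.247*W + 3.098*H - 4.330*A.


Intercept = 447.593
Weight contribution = 9.247 * 60.6 = 560.3682
Height contribution = 3.098 * 165 = 511.17
Age contribution = 4.33 * 64 = 277.12
BMR = 447.593 + 560.3682 + 511.17 - 277.12
= 1242.01 kcal/day

1242.01 kcal/day


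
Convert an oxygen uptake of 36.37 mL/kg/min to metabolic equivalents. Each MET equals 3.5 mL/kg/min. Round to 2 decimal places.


One MET = 3.5 mL/kg/min
Number of METs = 36.37 / 3.5
= 10.39 METs

10.39 METs


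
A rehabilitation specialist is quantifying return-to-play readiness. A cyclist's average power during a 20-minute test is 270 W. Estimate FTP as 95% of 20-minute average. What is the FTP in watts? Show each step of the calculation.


FTP = 20-min power * 0.95
= 270 * 0.95
= 256.5 W

256.5 W


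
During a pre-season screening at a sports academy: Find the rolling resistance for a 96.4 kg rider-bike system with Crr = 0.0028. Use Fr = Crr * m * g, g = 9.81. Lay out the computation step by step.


m * g = 96.4 * 9.81 = 945.684 N
Fr = 0.0028 * 945.684 = 2.648 N

2.648 N


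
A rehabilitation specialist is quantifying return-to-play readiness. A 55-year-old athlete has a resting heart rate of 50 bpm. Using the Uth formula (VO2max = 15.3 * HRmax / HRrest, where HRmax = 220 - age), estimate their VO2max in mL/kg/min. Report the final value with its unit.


HRmax = 220 - 55 = 165 bpm
Ratio = HRmax / HRrest = 165 / 50 = 3.3
VO2max = 15.3 * 3.3 = 50.49 mL/kg/min

50.49 mL/kg/min


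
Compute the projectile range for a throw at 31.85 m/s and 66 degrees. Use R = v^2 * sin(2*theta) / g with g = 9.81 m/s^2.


Two times the angle = 132 degrees
sin(132) = 0.743145
R = 1014.4225 * 0.743145 / 9.81 = 76.846 m

76.846 m


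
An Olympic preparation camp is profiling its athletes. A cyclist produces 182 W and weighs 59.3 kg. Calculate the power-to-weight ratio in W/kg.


P/W = power / mass
= 182 / 59.3
= 3.069 W/kg

3.069 W/kg


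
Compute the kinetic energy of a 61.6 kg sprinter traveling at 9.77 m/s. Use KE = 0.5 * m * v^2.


Velocity squared = 95.4529
KE = 0.5 * 61.6 * 95.4529 = 2939.95 J

2939.95 J


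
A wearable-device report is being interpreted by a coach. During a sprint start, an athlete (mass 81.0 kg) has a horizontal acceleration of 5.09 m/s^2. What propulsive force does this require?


Propulsive force = mass * acceleration
= 81.0 kg * 5.09 m/s^2
= 412.29 N

412.29 N


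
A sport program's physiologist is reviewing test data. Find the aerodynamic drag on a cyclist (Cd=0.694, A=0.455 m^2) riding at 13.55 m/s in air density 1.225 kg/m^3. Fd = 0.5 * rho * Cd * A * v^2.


Fd = 0.5 * 1.225 * 0.694 * 0.455 * 13.55^2
= 0.5 * 1.225 * 0.694 * 0.455 * 183.6025
= 35.51 N

35.51 N


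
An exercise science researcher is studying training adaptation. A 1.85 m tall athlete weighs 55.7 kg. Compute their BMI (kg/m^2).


height^2 = 3.4225 m^2
BMI = 55.7 / 3.4225 = 16.27 kg/m^2

16.27 kg/m^2


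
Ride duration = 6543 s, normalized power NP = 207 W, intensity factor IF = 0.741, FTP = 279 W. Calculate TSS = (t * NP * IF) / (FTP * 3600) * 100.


Numerator = 6543 * 207 * 0.741 = 1003611.141
Denominator = 279 * 3600 = 1004400
TSS = 1003611.141 / 1004400 * 100
= 99.92

99.92 TSS


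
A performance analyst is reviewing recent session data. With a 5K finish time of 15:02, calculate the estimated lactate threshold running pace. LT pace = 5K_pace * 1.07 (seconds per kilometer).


Race duration = 902 s for 5 km
Average pace = 902 / 5 = 180.4 s/km
LT pace = 180.4 * 1.07
= 193.03 s/km

193.03 s/km


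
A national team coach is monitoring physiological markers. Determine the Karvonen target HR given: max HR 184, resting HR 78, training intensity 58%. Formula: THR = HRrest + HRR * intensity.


HRR = HRmax - HRrest = 184 - 78 = 106
THR = 78 + 106 * 0.58
= 139.48 bpm

139.48 bpm


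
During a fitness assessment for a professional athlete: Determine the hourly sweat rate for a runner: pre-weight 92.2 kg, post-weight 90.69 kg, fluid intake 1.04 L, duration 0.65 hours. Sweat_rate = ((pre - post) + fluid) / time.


Mass lost = 92.2 - 90.69 = 1.51 kg
Add fluid consumed: 1.51 + 1.04 = 2.55 L total sweat
Sweat rate = 2.55 / 0.65 = 3.923 L/h

3.923 L/h


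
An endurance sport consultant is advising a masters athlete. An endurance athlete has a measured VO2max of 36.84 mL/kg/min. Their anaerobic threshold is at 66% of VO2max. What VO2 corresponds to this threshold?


Anaerobic threshold VO2 = VO2max * 66%
= 36.84 * 0.66
= 24.31 mL/kg/min

24.31 mL/kg/min


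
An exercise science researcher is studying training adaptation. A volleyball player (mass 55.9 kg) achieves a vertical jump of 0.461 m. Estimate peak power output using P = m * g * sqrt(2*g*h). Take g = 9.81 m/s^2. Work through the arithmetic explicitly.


2 * g * h = 2 * 9.81 * 0.461 = 9.04482
sqrt(9.04482) = 3.007461 m/s
P = 55.9 * 9.81 * 3.007461 = 1649.23 W

1649.23 W


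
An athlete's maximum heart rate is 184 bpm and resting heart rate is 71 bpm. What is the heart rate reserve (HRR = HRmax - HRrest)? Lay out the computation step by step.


HRR = HRmax - HRrest
= 184 - 71
= 113 bpm

113 bpm


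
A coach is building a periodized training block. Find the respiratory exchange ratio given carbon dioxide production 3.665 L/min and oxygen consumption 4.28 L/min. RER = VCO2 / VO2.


VCO2 = 3.665 L/min
VO2 = 4.28 L/min
RER = 3.665 / 4.28 = 0.8563

0.8563
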